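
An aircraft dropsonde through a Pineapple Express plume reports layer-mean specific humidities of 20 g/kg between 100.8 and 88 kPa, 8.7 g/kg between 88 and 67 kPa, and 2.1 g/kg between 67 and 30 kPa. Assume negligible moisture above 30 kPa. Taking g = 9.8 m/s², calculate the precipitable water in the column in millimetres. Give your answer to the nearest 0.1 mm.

PW ≈ 52.7 mm

Precipitable water is the column-integrated vapour mass per unit area: PW = (1/g) Σ q̄ Δp, with q in kg/kg and Δp in Pa (1 kg/m² of water = 1 mm).
Layer 100.8–88 kPa: Δp = 128 hPa = 12800 Pa, q̄ = 0.02 kg/kg → 0.02 × 12800 / 9.8 = 26.12 mm
Layer 88–67 kPa: Δp = 210 hPa = 21000 Pa, q̄ = 0.0087 kg/kg → 0.0087 × 21000 / 9.8 = 18.64 mm
Layer 67–30 kPa: Δp = 370 hPa = 37000 Pa, q̄ = 0.0021 kg/kg → 0.0021 × 37000 / 9.8 = 7.93 mm
PW = 26.12 + 18.64 + 7.93 = 52.69 ≈ 52.7 mm.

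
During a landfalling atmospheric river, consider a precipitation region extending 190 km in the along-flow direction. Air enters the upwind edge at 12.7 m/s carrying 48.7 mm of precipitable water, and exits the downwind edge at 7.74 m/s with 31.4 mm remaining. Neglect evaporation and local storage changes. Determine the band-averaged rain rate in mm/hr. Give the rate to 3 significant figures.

Column moisture flux per unit crosswind length is F = V × PW.
Inflow: F_in = 12.7 × 48.7 = 618.49 mm·m/s
Outflow: F_out = 7.74 × 31.4 = 243.036 mm·m/s
Steady-state rate R = (F_in − F_out)/L = (618.49 − 243.036) / 190000 m = 1.976e-03 mm/s.
R = 1.976e-03 × 3600 = 7.11 mm/hr.

R ≈ 7.11 mm/hr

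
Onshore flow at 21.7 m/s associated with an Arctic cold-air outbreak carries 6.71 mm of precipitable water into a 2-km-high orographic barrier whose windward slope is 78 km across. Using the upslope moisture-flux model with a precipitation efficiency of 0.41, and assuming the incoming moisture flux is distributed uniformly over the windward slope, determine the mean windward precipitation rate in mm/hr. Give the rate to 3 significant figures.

Incoming column moisture flux per unit ridge length: F = V × PW = 21.7 × 6.71 = 145.607 mm·m/s.
Spread over the 78 km slope with efficiency ε = 0.41: R = ε·F/W = 0.41 × 145.607 / 78000 m = 7.654e-04 mm/s.
R = 7.654e-04 × 3600 = 2.76 mm/hr.

R ≈ 2.76 mm/hr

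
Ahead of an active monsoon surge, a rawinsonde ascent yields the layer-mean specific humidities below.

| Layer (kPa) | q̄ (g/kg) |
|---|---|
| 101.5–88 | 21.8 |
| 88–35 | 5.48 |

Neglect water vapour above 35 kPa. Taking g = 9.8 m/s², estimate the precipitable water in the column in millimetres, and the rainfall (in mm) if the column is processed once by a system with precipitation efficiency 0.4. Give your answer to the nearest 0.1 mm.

Precipitable water is the column-integrated vapour mass per unit area: PW = (1/g) Σ q̄ Δp, with q in kg/kg and Δp in Pa (1 kg/m² of water = 1 mm).
Layer 101.5–88 kPa: Δp = 135 hPa = 13500 Pa, q̄ = 0.0218 kg/kg → 0.0218 × 13500 / 9.8 = 30.03 mm
Layer 88–35 kPa: Δp = 530 hPa = 53000 Pa, q̄ = 0.00548 kg/kg → 0.00548 × 53000 / 9.8 = 29.64 mm
PW = 30.03 + 29.64 = 59.67 ≈ 59.7 mm.
Rainfall = ε × PW = 0.4 × 59.7 = 23.9 mm.

PW ≈ 59.7 mm; rainfall ≈ 23.9 mm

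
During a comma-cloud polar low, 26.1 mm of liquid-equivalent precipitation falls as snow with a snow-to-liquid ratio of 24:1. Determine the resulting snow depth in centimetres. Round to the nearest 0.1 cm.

Snow depth = liquid × ratio = 26.1 mm × 24 = 626.4 mm = 62.6 cm.

snow depth ≈ 62.6 cm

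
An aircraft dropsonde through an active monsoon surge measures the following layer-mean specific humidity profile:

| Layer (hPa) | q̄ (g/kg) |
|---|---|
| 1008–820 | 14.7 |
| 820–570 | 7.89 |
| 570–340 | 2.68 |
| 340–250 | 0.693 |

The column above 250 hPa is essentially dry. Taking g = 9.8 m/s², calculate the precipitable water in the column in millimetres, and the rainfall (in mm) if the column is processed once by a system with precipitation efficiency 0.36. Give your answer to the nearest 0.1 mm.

PW ≈ 55.3 mm; rainfall ≈ 19.9 mm

Precipitable water is the column-integrated vapour mass per unit area: PW = (1/g) Σ q̄ Δp, with q in kg/kg and Δp in Pa (1 kg/m² of water = 1 mm).
Layer 1008–820 hPa: Δp = 188 hPa = 18800 Pa, q̄ = 0.0147 kg/kg → 0.0147 × 18800 / 9.8 = 28.20 mm
Layer 820–570 hPa: Δp = 250 hPa = 25000 Pa, q̄ = 0.00789 kg/kg → 0.00789 × 25000 / 9.8 = 20.13 mm
Layer 570–340 hPa: Δp = 230 hPa = 23000 Pa, q̄ = 0.00268 kg/kg → 0.00268 × 23000 / 9.8 = 6.29 mm
Layer 340–250 hPa: Δp = 90 hPa = 9000 Pa, q̄ = 0.000693 kg/kg → 0.000693 × 9000 / 9.8 = 0.64 mm
PW = 28.20 + 20.13 + 6.29 + 0.64 = 55.26 ≈ 55.3 mm.
Rainfall = ε × PW = 0.36 × 55.3 = 19.9 mm.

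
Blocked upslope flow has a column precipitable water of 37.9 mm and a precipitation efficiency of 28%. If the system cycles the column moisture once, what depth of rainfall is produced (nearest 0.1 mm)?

Rainfall = ε × PW = 0.28 × 37.9 = 10.6 mm.

rainfall ≈ 10.6 mm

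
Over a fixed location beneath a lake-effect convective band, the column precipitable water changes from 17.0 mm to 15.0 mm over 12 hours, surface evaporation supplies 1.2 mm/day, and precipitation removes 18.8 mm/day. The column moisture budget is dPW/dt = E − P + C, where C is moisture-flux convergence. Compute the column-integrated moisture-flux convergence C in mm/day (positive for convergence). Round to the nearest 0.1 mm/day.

C ≈ 13.6 mm/day

dPW/dt = (15.0 − 17.0) mm / (12/24 day) = -4.000 mm/day.
C = dPW/dt − E + P = (-4.000) − 1.2 + 18.8 = 13.6 mm/day.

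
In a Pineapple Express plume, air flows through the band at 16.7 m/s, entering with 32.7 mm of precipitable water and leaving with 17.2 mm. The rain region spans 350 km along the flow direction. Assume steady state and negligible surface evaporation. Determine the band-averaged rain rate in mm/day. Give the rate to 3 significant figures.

Column moisture flux per unit crosswind length is F = V × PW.
Inflow: F_in = 16.7 × 32.7 = 546.09 mm·m/s
Outflow: F_out = 16.7 × 17.2 = 287.24 mm·m/s
Steady-state rate R = (F_in − F_out)/L = (546.09 − 287.24) / 350000 m = 7.396e-04 mm/s.
R = 7.396e-04 × 3600 × 24 = 63.9 mm/day.

R ≈ 63.9 mm/day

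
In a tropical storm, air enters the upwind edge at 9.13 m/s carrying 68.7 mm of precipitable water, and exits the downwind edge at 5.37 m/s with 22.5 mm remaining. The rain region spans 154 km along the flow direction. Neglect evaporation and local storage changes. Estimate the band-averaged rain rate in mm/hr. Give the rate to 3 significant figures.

Column moisture flux per unit crosswind length is F = V × PW.
Inflow: F_in = 9.13 × 68.7 = 627.231 mm·m/s
Outflow: F_out = 5.37 × 22.5 = 120.825 mm·m/s
Steady-state rate R = (F_in − F_out)/L = (627.231 − 120.825) / 154000 m = 3.288e-03 mm/s.
R = 3.288e-03 × 3600 = 11.8 mm/hr.

R ≈ 11.8 mm/hr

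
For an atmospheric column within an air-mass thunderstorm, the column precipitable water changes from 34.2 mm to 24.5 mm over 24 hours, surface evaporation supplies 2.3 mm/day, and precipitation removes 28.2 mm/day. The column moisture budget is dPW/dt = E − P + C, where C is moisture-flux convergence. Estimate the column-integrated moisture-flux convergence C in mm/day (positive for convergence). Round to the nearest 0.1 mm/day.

C ≈ 16.2 mm/day

dPW/dt = (24.5 − 34.2) mm / (24/24 day) = -9.700 mm/day.
C = dPW/dt − E + P = (-9.700) − 2.3 + 28.2 = 16.2 mm/day.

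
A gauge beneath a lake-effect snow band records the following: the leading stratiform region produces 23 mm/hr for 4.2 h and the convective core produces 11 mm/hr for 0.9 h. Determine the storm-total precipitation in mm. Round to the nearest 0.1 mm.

Total = Σ Rᵢ Δtᵢ = 23 × 4.2 + 11 × 0.9
      = 96.6 + 9.9 = 106.5 mm.

total ≈ 106.5 mm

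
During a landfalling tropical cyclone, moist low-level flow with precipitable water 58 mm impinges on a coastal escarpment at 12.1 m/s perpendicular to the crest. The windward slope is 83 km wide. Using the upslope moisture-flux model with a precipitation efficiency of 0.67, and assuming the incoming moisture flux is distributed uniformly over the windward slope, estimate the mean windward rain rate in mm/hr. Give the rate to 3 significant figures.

Incoming column moisture flux per unit ridge length: F = V × PW = 12.1 × 58 = 701.8 mm·m/s.
Spread over the 83 km slope with efficiency ε = 0.67: R = ε·F/W = 0.67 × 701.8 / 83000 m = 5.665e-03 mm/s.
R = 5.665e-03 × 3600 = 20.4 mm/hr.

R ≈ 20.4 mm/hr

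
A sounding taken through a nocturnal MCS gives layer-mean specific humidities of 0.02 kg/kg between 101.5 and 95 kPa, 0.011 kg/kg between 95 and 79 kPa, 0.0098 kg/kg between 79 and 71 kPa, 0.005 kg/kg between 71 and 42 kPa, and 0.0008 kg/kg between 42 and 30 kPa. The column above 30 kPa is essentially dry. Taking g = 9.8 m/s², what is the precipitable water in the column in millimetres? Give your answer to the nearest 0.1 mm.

PW ≈ 55.0 mm

Precipitable water is the column-integrated vapour mass per unit area: PW = (1/g) Σ q̄ Δp, with q in kg/kg and Δp in Pa (1 kg/m² of water = 1 mm).
Layer 101.5–95 kPa: Δp = 65 hPa = 6500 Pa, q̄ = 0.02 kg/kg → 0.02 × 6500 / 9.8 = 13.27 mm
Layer 95–79 kPa: Δp = 160 hPa = 16000 Pa, q̄ = 0.011 kg/kg → 0.011 × 16000 / 9.8 = 17.96 mm
Layer 79–71 kPa: Δp = 80 hPa = 8000 Pa, q̄ = 0.0098 kg/kg → 0.0098 × 8000 / 9.8 = 8.00 mm
Layer 71–42 kPa: Δp = 290 hPa = 29000 Pa, q̄ = 0.005 kg/kg → 0.005 × 29000 / 9.8 = 14.80 mm
Layer 42–30 kPa: Δp = 120 hPa = 12000 Pa, q̄ = 0.0008 kg/kg → 0.0008 × 12000 / 9.8 = 0.98 mm
PW = 13.27 + 17.96 + 8.00 + 14.80 + 0.98 = 55.01 ≈ 55.0 mm.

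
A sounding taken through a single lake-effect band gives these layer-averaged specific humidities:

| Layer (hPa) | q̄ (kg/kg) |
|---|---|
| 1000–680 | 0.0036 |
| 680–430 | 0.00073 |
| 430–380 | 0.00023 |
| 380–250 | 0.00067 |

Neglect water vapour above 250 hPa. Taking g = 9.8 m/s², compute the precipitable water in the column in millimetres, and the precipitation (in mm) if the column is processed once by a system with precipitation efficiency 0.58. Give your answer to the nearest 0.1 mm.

PW ≈ 14.6 mm; precipitation ≈ 8.5 mm

Precipitable water is the column-integrated vapour mass per unit area: PW = (1/g) Σ q̄ Δp, with q in kg/kg and Δp in Pa (1 kg/m² of water = 1 mm).
Layer 1000–680 hPa: Δp = 320 hPa = 32000 Pa, q̄ = 0.0036 kg/kg → 0.0036 × 32000 / 9.8 = 11.76 mm
Layer 680–430 hPa: Δp = 250 hPa = 25000 Pa, q̄ = 0.00073 kg/kg → 0.00073 × 25000 / 9.8 = 1.86 mm
Layer 430–380 hPa: Δp = 50 hPa = 5000 Pa, q̄ = 0.00023 kg/kg → 0.00023 × 5000 / 9.8 = 0.12 mm
Layer 380–250 hPa: Δp = 130 hPa = 13000 Pa, q̄ = 0.00067 kg/kg → 0.00067 × 13000 / 9.8 = 0.89 mm
PW = 11.76 + 1.86 + 0.12 + 0.89 = 14.63 ≈ 14.6 mm.
Precipitation = ε × PW = 0.58 × 14.6 = 8.5 mm.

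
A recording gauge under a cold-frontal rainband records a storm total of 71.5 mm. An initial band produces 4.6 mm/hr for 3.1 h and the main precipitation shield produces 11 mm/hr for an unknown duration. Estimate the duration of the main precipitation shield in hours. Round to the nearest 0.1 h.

Known phases: 4.6 × 3.1 = 14.26 mm.
Remaining depth = 71.5 − 14.26 = 57.24 mm.
Duration = 57.24 / 11 = 5.2 h.

duration ≈ 5.2 h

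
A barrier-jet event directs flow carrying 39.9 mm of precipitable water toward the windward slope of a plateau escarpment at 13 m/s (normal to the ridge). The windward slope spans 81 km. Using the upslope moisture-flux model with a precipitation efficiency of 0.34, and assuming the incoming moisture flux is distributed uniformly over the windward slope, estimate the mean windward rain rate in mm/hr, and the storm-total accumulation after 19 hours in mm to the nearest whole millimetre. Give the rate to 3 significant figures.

Incoming column moisture flux per unit ridge length: F = V × PW = 13 × 39.9 = 518.7 mm·m/s.
Spread over the 81 km slope with efficiency ε = 0.34: R = ε·F/W = 0.34 × 518.7 / 81000 m = 2.177e-03 mm/s.
R = 2.177e-03 × 3600 = 7.84 mm/hr.
Over 19 h: total = 7.84 × 19 = 148.96 ≈ 149 mm.

R ≈ 7.84 mm/hr; total ≈ 149 mm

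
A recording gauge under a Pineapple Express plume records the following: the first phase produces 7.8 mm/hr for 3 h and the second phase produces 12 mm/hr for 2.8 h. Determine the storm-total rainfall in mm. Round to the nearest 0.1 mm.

total ≈ 57.0 mm

Total = Σ Rᵢ Δtᵢ = 7.8 × 3 + 12 × 2.8
      = 23.4 + 33.6 = 57.0 mm.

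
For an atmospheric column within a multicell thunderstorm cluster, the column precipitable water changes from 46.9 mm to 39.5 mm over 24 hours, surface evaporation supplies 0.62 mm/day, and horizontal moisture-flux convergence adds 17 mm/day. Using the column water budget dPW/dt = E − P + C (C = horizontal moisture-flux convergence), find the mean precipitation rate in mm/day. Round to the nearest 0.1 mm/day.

P ≈ 25.0 mm/day

dPW/dt = (39.5 − 46.9) mm / (24/24 day) = -7.400 mm/day.
P = E + C − dPW/dt = 0.62 + (17) − (-7.400) = 25.0 mm/day.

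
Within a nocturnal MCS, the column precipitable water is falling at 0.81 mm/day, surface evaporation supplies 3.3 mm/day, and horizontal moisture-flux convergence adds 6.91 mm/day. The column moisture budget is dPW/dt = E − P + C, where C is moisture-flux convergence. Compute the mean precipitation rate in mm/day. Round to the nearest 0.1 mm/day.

dPW/dt = -0.81 mm/day.
P = E + C − dPW/dt = 3.3 + (6.91) − (-0.81) = 11.0 mm/day.

P ≈ 11.0 mm/day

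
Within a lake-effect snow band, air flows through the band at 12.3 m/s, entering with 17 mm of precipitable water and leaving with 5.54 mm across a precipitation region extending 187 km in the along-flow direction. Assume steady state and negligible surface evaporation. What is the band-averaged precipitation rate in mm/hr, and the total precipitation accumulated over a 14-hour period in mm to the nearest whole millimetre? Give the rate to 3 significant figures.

Column moisture flux per unit crosswind length is F = V × PW.
Inflow: F_in = 12.3 × 17 = 209.1 mm·m/s
Outflow: F_out = 12.3 × 5.54 = 68.142 mm·m/s
Steady-state rate R = (F_in − F_out)/L = (209.1 − 68.142) / 187000 m = 7.538e-04 mm/s.
R = 7.538e-04 × 3600 = 2.71 mm/hr.
Over 14 h: total = 2.71 × 14 = 37.94 ≈ 38 mm.

R ≈ 2.71 mm/hr; total ≈ 38 mm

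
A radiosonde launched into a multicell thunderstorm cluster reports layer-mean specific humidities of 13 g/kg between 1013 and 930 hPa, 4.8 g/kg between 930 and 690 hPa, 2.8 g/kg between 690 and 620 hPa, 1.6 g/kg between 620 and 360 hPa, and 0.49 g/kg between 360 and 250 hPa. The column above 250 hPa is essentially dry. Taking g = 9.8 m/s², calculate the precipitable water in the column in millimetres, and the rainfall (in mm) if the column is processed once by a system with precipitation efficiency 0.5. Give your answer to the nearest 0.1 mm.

Precipitable water is the column-integrated vapour mass per unit area: PW = (1/g) Σ q̄ Δp, with q in kg/kg and Δp in Pa (1 kg/m² of water = 1 mm).
Layer 1013–930 hPa: Δp = 83 hPa = 8300 Pa, q̄ = 0.013 kg/kg → 0.013 × 8300 / 9.8 = 11.01 mm
Layer 930–690 hPa: Δp = 240 hPa = 24000 Pa, q̄ = 0.0048 kg/kg → 0.0048 × 24000 / 9.8 = 11.76 mm
Layer 690–620 hPa: Δp = 70 hPa = 7000 Pa, q̄ = 0.0028 kg/kg → 0.0028 × 7000 / 9.8 = 2.00 mm
Layer 620–360 hPa: Δp = 260 hPa = 26000 Pa, q̄ = 0.0016 kg/kg → 0.0016 × 26000 / 9.8 = 4.24 mm
Layer 360–250 hPa: Δp = 110 hPa = 11000 Pa, q̄ = 0.00049 kg/kg → 0.00049 × 11000 / 9.8 = 0.55 mm
PW = 11.01 + 11.76 + 2.00 + 4.24 + 0.55 = 29.56 ≈ 29.6 mm.
Rainfall = ε × PW = 0.5 × 29.6 = 14.8 mm.

PW ≈ 29.6 mm; rainfall ≈ 14.8 mm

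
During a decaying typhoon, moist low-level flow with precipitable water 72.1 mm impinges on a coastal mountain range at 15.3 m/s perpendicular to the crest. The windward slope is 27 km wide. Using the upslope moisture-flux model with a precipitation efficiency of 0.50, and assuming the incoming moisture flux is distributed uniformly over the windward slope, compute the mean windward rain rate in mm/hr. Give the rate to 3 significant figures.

Incoming column moisture flux per unit ridge length: F = V × PW = 15.3 × 72.1 = 1103.13 mm·m/s.
Spread over the 27 km slope with efficiency ε = 0.50: R = ε·F/W = 0.50 × 1103.13 / 27000 m = 2.043e-02 mm/s.
R = 2.043e-02 × 3600 = 73.5 mm/hr.

R ≈ 73.5 mm/hr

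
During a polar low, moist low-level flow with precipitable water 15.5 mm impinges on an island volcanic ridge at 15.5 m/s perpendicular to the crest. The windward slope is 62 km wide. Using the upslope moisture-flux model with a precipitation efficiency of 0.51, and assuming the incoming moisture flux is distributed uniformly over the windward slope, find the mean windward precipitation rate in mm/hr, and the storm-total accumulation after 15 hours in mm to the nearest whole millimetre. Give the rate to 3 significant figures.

R ≈ 7.11 mm/hr; total ≈ 107 mm

Incoming column moisture flux per unit ridge length: F = V × PW = 15.5 × 15.5 = 240.25 mm·m/s.
Spread over the 62 km slope with efficiency ε = 0.51: R = ε·F/W = 0.51 × 240.25 / 62000 m = 1.976e-03 mm/s.
R = 1.976e-03 × 3600 = 7.11 mm/hr.
Over 15 h: total = 7.11 × 15 = 106.65 ≈ 107 mm.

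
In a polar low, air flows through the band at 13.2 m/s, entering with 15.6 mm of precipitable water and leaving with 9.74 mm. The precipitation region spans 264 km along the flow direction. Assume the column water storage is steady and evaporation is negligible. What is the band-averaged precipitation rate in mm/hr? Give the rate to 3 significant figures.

R ≈ 1.05 mm/hr

Column moisture flux per unit crosswind length is F = V × PW.
Inflow: F_in = 13.2 × 15.6 = 205.92 mm·m/s
Outflow: F_out = 13.2 × 9.74 = 128.568 mm·m/s
Steady-state rate R = (F_in − F_out)/L = (205.92 − 128.568) / 264000 m = 2.930e-04 mm/s.
R = 2.930e-04 × 3600 = 1.05 mm/hr.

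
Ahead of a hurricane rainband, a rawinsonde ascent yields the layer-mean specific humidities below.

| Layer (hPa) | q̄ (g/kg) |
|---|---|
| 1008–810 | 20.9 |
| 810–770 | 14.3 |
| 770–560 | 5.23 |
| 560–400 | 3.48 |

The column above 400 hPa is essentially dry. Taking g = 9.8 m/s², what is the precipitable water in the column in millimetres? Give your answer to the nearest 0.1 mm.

PW ≈ 65.0 mm

Precipitable water is the column-integrated vapour mass per unit area: PW = (1/g) Σ q̄ Δp, with q in kg/kg and Δp in Pa (1 kg/m² of water = 1 mm).
Layer 1008–810 hPa: Δp = 198 hPa = 19800 Pa, q̄ = 0.0209 kg/kg → 0.0209 × 19800 / 9.8 = 42.23 mm
Layer 810–770 hPa: Δp = 40 hPa = 4000 Pa, q̄ = 0.0143 kg/kg → 0.0143 × 4000 / 9.8 = 5.84 mm
Layer 770–560 hPa: Δp = 210 hPa = 21000 Pa, q̄ = 0.00523 kg/kg → 0.00523 × 21000 / 9.8 = 11.21 mm
Layer 560–400 hPa: Δp = 160 hPa = 16000 Pa, q̄ = 0.00348 kg/kg → 0.00348 × 16000 / 9.8 = 5.68 mm
PW = 42.23 + 5.84 + 11.21 + 5.68 = 64.96 ≈ 65.0 mm.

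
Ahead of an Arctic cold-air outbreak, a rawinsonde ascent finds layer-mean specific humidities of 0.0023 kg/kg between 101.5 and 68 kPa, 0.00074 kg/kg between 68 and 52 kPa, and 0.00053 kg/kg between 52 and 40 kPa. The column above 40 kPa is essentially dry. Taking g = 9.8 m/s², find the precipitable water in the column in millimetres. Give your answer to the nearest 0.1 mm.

PW ≈ 9.7 mm

Precipitable water is the column-integrated vapour mass per unit area: PW = (1/g) Σ q̄ Δp, with q in kg/kg and Δp in Pa (1 kg/m² of water = 1 mm).
Layer 101.5–68 kPa: Δp = 335 hPa = 33500 Pa, q̄ = 0.0023 kg/kg → 0.0023 × 33500 / 9.8 = 7.86 mm
Layer 68–52 kPa: Δp = 160 hPa = 16000 Pa, q̄ = 0.00074 kg/kg → 0.00074 × 16000 / 9.8 = 1.21 mm
Layer 52–40 kPa: Δp = 120 hPa = 12000 Pa, q̄ = 0.00053 kg/kg → 0.00053 × 12000 / 9.8 = 0.65 mm
PW = 7.86 + 1.21 + 0.65 = 9.72 ≈ 9.7 mm.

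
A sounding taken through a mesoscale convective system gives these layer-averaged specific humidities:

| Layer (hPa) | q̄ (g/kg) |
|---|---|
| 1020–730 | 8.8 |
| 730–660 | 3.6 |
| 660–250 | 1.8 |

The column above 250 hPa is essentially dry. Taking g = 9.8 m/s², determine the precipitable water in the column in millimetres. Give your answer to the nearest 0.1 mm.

PW ≈ 36.1 mm

Precipitable water is the column-integrated vapour mass per unit area: PW = (1/g) Σ q̄ Δp, with q in kg/kg and Δp in Pa (1 kg/m² of water = 1 mm).
Layer 1020–730 hPa: Δp = 290 hPa = 29000 Pa, q̄ = 0.0088 kg/kg → 0.0088 × 29000 / 9.8 = 26.04 mm
Layer 730–660 hPa: Δp = 70 hPa = 7000 Pa, q̄ = 0.0036 kg/kg → 0.0036 × 7000 / 9.8 = 2.57 mm
Layer 660–250 hPa: Δp = 410 hPa = 41000 Pa, q̄ = 0.0018 kg/kg → 0.0018 × 41000 / 9.8 = 7.53 mm
PW = 26.04 + 2.57 + 7.53 = 36.14 ≈ 36.1 mm.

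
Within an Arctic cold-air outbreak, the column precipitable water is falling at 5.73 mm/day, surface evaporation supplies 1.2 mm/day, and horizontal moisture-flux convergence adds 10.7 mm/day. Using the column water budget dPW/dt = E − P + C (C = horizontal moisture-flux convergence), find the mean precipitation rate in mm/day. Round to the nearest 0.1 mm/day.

P ≈ 17.6 mm/day

dPW/dt = -5.73 mm/day.
P = E + C − dPW/dt = 1.2 + (10.7) − (-5.73) = 17.6 mm/day.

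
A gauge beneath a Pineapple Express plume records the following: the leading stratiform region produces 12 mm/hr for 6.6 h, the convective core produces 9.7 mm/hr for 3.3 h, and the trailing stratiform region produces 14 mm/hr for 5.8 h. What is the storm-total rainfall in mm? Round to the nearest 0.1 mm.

total ≈ 192.4 mm

Total = Σ Rᵢ Δtᵢ = 12 × 6.6 + 9.7 × 3.3 + 14 × 5.8
      = 79.2 + 32.01 + 81.2 = 192.4 mm.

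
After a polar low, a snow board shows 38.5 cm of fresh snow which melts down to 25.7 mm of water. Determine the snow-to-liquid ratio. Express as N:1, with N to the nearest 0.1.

ratio ≈ 15.0

Ratio = snow depth / SWE = 385 mm / 25.7 mm = 15.0, i.e. 15.0:1.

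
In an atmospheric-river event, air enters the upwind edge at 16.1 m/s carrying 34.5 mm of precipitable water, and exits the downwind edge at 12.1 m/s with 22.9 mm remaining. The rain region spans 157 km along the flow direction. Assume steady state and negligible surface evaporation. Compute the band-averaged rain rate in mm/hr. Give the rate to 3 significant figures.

Column moisture flux per unit crosswind length is F = V × PW.
Inflow: F_in = 16.1 × 34.5 = 555.45 mm·m/s
Outflow: F_out = 12.1 × 22.9 = 277.09 mm·m/s
Steady-state rate R = (F_in − F_out)/L = (555.45 − 277.09) / 157000 m = 1.773e-03 mm/s.
R = 1.773e-03 × 3600 = 6.38 mm/hr.

R ≈ 6.38 mm/hr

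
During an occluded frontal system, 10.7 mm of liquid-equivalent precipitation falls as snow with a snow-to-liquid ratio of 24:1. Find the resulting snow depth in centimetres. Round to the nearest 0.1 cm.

snow depth ≈ 25.7 cm

Snow depth = liquid × ratio = 10.7 mm × 24 = 256.8 mm = 25.7 cm.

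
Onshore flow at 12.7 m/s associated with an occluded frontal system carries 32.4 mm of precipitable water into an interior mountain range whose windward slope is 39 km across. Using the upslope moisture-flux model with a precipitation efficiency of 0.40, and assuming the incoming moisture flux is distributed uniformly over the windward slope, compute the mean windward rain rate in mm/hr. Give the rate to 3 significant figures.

Incoming column moisture flux per unit ridge length: F = V × PW = 12.7 × 32.4 = 411.48 mm·m/s.
Spread over the 39 km slope with efficiency ε = 0.40: R = ε·F/W = 0.40 × 411.48 / 39000 m = 4.220e-03 mm/s.
R = 4.220e-03 × 3600 = 15.2 mm/hr.

R ≈ 15.2 mm/hr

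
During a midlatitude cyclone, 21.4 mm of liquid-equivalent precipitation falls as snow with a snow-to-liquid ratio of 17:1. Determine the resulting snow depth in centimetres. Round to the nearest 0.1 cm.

snow depth ≈ 36.4 cm

Snow depth = liquid × ratio = 21.4 mm × 17 = 363.8 mm = 36.4 cm.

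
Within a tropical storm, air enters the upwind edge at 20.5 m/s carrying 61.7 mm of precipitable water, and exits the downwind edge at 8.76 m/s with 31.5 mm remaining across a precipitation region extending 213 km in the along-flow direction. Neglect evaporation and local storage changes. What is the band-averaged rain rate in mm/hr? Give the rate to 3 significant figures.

Column moisture flux per unit crosswind length is F = V × PW.
Inflow: F_in = 20.5 × 61.7 = 1264.85 mm·m/s
Outflow: F_out = 8.76 × 31.5 = 275.94 mm·m/s
Steady-state rate R = (F_in − F_out)/L = (1264.85 − 275.94) / 213000 m = 4.643e-03 mm/s.
R = 4.643e-03 × 3600 = 16.7 mm/hr.

R ≈ 16.7 mm/hr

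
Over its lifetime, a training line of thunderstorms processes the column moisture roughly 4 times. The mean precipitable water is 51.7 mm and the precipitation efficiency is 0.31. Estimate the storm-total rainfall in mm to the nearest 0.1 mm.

Each cycle deposits ε × PW = 0.31 × 51.7 = 16.027 mm.
Over 4 cycles: 4 × 16.027 = 64.1 mm.

rainfall ≈ 64.1 mm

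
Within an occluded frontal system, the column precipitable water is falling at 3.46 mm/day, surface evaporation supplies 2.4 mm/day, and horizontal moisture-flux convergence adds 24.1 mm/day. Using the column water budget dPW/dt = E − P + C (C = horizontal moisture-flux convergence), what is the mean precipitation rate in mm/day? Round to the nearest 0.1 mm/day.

dPW/dt = -3.46 mm/day.
P = E + C − dPW/dt = 2.4 + (24.1) − (-3.46) = 30.0 mm/day.

P ≈ 30.0 mm/day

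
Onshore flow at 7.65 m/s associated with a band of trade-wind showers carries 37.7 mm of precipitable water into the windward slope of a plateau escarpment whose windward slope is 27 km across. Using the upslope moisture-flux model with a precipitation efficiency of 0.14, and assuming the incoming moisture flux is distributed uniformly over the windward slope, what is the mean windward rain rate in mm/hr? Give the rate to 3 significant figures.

Incoming column moisture flux per unit ridge length: F = V × PW = 7.65 × 37.7 = 288.405 mm·m/s.
Spread over the 27 km slope with efficiency ε = 0.14: R = ε·F/W = 0.14 × 288.405 / 27000 m = 1.495e-03 mm/s.
R = 1.495e-03 × 3600 = 5.38 mm/hr.

R ≈ 5.38 mm/hr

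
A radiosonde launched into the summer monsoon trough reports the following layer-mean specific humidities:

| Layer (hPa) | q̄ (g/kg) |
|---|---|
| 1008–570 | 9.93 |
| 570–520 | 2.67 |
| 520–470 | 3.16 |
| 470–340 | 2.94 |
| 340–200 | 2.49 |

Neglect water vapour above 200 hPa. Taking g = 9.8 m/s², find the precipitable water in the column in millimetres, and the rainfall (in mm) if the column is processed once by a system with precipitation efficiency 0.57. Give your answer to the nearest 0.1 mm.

PW ≈ 54.8 mm; rainfall ≈ 31.2 mm

Precipitable water is the column-integrated vapour mass per unit area: PW = (1/g) Σ q̄ Δp, with q in kg/kg and Δp in Pa (1 kg/m² of water = 1 mm).
Layer 1008–570 hPa: Δp = 438 hPa = 43800 Pa, q̄ = 0.00993 kg/kg → 0.00993 × 43800 / 9.8 = 44.38 mm
Layer 570–520 hPa: Δp = 50 hPa = 5000 Pa, q̄ = 0.00267 kg/kg → 0.00267 × 5000 / 9.8 = 1.36 mm
Layer 520–470 hPa: Δp = 50 hPa = 5000 Pa, q̄ = 0.00316 kg/kg → 0.00316 × 5000 / 9.8 = 1.61 mm
Layer 470–340 hPa: Δp = 130 hPa = 13000 Pa, q̄ = 0.00294 kg/kg → 0.00294 × 13000 / 9.8 = 3.90 mm
Layer 340–200 hPa: Δp = 140 hPa = 14000 Pa, q̄ = 0.00249 kg/kg → 0.00249 × 14000 / 9.8 = 3.56 mm
PW = 44.38 + 1.36 + 1.61 + 3.90 + 3.56 = 54.81 ≈ 54.8 mm.
Rainfall = ε × PW = 0.57 × 54.8 = 31.2 mm.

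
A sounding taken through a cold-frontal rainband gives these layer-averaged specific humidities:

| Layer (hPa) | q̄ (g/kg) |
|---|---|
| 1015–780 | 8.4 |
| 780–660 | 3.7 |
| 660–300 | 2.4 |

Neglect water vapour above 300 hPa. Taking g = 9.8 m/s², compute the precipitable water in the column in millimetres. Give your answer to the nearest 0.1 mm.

PW ≈ 33.5 mm

Precipitable water is the column-integrated vapour mass per unit area: PW = (1/g) Σ q̄ Δp, with q in kg/kg and Δp in Pa (1 kg/m² of water = 1 mm).
Layer 1015–780 hPa: Δp = 235 hPa = 23500 Pa, q̄ = 0.0084 kg/kg → 0.0084 × 23500 / 9.8 = 20.14 mm
Layer 780–660 hPa: Δp = 120 hPa = 12000 Pa, q̄ = 0.0037 kg/kg → 0.0037 × 12000 / 9.8 = 4.53 mm
Layer 660–300 hPa: Δp = 360 hPa = 36000 Pa, q̄ = 0.0024 kg/kg → 0.0024 × 36000 / 9.8 = 8.82 mm
PW = 20.14 + 4.53 + 8.82 = 33.49 ≈ 33.5 mm.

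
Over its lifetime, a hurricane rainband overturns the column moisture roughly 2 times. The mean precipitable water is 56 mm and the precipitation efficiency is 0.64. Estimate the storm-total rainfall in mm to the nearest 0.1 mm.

rainfall ≈ 71.7 mm

Each cycle deposits ε × PW = 0.64 × 56 = 35.84 mm.
Over 2 cycles: 2 × 35.84 = 71.7 mm.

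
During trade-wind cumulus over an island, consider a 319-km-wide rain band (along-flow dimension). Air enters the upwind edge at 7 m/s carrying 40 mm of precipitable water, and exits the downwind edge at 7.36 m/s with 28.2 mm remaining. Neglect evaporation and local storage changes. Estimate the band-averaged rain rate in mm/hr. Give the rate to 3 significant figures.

R ≈ 0.818 mm/hr

Column moisture flux per unit crosswind length is F = V × PW.
Inflow: F_in = 7 × 40 = 280 mm·m/s
Outflow: F_out = 7.36 × 28.2 = 207.552 mm·m/s
Steady-state rate R = (F_in − F_out)/L = (280 − 207.552) / 319000 m = 2.271e-04 mm/s.
R = 2.271e-04 × 3600 = 0.818 mm/hr.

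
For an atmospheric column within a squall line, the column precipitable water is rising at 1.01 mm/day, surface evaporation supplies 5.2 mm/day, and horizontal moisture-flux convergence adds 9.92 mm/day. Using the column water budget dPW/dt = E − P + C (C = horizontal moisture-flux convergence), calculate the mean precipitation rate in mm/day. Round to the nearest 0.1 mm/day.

P ≈ 14.1 mm/day

dPW/dt = +1.01 mm/day.
P = E + C − dPW/dt = 5.2 + (9.92) − (+1.01) = 14.1 mm/day.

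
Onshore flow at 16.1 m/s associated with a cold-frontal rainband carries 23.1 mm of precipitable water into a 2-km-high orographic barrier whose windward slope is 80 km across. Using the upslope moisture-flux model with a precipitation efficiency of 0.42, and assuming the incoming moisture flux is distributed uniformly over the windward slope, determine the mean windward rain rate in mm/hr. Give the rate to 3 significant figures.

Incoming column moisture flux per unit ridge length: F = V × PW = 16.1 × 23.1 = 371.91 mm·m/s.
Spread over the 80 km slope with efficiency ε = 0.42: R = ε·F/W = 0.42 × 371.91 / 80000 m = 1.953e-03 mm/s.
R = 1.953e-03 × 3600 = 7.03 mm/hr.

R ≈ 7.03 mm/hr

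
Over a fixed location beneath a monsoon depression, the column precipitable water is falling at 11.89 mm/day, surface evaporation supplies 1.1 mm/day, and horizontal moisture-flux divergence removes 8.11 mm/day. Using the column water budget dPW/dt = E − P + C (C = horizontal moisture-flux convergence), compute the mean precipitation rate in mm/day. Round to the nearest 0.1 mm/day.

dPW/dt = -11.89 mm/day.
P = E + C − dPW/dt = 1.1 + (-8.11) − (-11.89) = 4.9 mm/day.

P ≈ 4.9 mm/day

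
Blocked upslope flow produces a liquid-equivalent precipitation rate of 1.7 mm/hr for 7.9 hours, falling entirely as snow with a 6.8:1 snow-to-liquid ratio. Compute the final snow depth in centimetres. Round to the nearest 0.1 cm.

Liquid-equivalent depth = 1.7 × 7.9 = 13.43 mm.
Snow depth = 13.43 mm × 6.8 = 91.324 mm = 9.1 cm.

snow depth ≈ 9.1 cm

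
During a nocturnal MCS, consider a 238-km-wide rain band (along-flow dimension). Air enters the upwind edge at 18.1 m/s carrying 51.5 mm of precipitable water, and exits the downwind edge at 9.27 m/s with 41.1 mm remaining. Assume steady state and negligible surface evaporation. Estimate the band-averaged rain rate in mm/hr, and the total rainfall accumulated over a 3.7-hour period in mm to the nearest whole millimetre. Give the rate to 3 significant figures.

R ≈ 8.34 mm/hr; total ≈ 31 mm

Column moisture flux per unit crosswind length is F = V × PW.
Inflow: F_in = 18.1 × 51.5 = 932.15 mm·m/s
Outflow: F_out = 9.27 × 41.1 = 380.997 mm·m/s
Steady-state rate R = (F_in − F_out)/L = (932.15 − 380.997) / 238000 m = 2.316e-03 mm/s.
R = 2.316e-03 × 3600 = 8.34 mm/hr.
Over 3.7 h: total = 8.34 × 3.7 = 30.858 ≈ 31 mm.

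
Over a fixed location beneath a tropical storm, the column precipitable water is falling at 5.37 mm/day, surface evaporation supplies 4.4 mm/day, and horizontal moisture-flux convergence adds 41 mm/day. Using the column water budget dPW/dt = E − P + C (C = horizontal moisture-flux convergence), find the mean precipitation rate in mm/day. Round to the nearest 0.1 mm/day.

P ≈ 50.8 mm/day

dPW/dt = -5.37 mm/day.
P = E + C − dPW/dt = 4.4 + (41) − (-5.37) = 50.8 mm/day.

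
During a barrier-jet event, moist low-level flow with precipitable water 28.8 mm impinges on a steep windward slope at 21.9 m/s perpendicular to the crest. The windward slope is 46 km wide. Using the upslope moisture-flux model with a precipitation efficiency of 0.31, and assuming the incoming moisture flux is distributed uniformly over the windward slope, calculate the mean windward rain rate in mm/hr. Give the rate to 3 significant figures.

R ≈ 15.3 mm/hr

Incoming column moisture flux per unit ridge length: F = V × PW = 21.9 × 28.8 = 630.72 mm·m/s.
Spread over the 46 km slope with efficiency ε = 0.31: R = ε·F/W = 0.31 × 630.72 / 46000 m = 4.251e-03 mm/s.
R = 4.251e-03 × 3600 = 15.3 mm/hr.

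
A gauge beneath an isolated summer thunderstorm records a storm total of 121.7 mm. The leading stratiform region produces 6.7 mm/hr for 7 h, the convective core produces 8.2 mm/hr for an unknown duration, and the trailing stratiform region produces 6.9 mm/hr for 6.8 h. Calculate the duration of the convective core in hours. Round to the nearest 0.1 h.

duration ≈ 3.4 h

Known phases: 6.7 × 7 + 6.9 × 6.8 = 46.9 + 46.92 = 93.82 mm.
Remaining depth = 121.7 − 93.82 = 27.88 mm.
Duration = 27.88 / 8.2 = 3.4 h.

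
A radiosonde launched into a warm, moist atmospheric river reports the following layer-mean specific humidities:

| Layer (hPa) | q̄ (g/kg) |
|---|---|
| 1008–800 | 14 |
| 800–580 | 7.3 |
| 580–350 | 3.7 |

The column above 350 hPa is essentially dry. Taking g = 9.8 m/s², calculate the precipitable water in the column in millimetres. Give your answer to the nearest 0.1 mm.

PW ≈ 54.8 mm

Precipitable water is the column-integrated vapour mass per unit area: PW = (1/g) Σ q̄ Δp, with q in kg/kg and Δp in Pa (1 kg/m² of water = 1 mm).
Layer 1008–800 hPa: Δp = 208 hPa = 20800 Pa, q̄ = 0.014 kg/kg → 0.014 × 20800 / 9.8 = 29.71 mm
Layer 800–580 hPa: Δp = 220 hPa = 22000 Pa, q̄ = 0.0073 kg/kg → 0.0073 × 22000 / 9.8 = 16.39 mm
Layer 580–350 hPa: Δp = 230 hPa = 23000 Pa, q̄ = 0.0037 kg/kg → 0.0037 × 23000 / 9.8 = 8.68 mm
PW = 29.71 + 16.39 + 8.68 = 54.78 ≈ 54.8 mm.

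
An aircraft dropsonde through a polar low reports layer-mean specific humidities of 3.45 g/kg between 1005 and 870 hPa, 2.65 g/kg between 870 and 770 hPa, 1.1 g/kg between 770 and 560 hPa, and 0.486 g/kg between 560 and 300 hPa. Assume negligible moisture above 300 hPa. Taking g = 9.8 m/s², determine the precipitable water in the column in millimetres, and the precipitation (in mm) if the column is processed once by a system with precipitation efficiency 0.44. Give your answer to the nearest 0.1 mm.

Precipitable water is the column-integrated vapour mass per unit area: PW = (1/g) Σ q̄ Δp, with q in kg/kg and Δp in Pa (1 kg/m² of water = 1 mm).
Layer 1005–870 hPa: Δp = 135 hPa = 13500 Pa, q̄ = 0.00345 kg/kg → 0.00345 × 13500 / 9.8 = 4.75 mm
Layer 870–770 hPa: Δp = 100 hPa = 10000 Pa, q̄ = 0.00265 kg/kg → 0.00265 × 10000 / 9.8 = 2.70 mm
Layer 770–560 hPa: Δp = 210 hPa = 21000 Pa, q̄ = 0.0011 kg/kg → 0.0011 × 21000 / 9.8 = 2.36 mm
Layer 560–300 hPa: Δp = 260 hPa = 26000 Pa, q̄ = 0.000486 kg/kg → 0.000486 × 26000 / 9.8 = 1.29 mm
PW = 4.75 + 2.70 + 2.36 + 1.29 = 11.10 ≈ 11.1 mm.
Precipitation = ε × PW = 0.44 × 11.1 = 4.9 mm.

PW ≈ 11.1 mm; precipitation ≈ 4.9 mm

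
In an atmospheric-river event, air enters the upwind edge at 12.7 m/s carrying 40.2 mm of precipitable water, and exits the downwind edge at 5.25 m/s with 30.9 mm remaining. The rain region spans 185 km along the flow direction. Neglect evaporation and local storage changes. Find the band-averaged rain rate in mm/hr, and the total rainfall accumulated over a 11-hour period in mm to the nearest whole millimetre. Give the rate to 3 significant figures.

R ≈ 6.78 mm/hr; total ≈ 75 mm

Column moisture flux per unit crosswind length is F = V × PW.
Inflow: F_in = 12.7 × 40.2 = 510.54 mm·m/s
Outflow: F_out = 5.25 × 30.9 = 162.225 mm·m/s
Steady-state rate R = (F_in − F_out)/L = (510.54 − 162.225) / 185000 m = 1.883e-03 mm/s.
R = 1.883e-03 × 3600 = 6.78 mm/hr.
Over 11 h: total = 6.78 × 11 = 74.58 ≈ 75 mm.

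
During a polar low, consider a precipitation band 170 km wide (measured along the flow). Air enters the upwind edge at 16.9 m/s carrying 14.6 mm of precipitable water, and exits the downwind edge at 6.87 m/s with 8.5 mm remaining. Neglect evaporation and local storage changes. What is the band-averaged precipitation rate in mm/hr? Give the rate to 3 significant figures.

R ≈ 3.99 mm/hr

Column moisture flux per unit crosswind length is F = V × PW.
Inflow: F_in = 16.9 × 14.6 = 246.74 mm·m/s
Outflow: F_out = 6.87 × 8.5 = 58.395 mm·m/s
Steady-state rate R = (F_in − F_out)/L = (246.74 − 58.395) / 170000 m = 1.108e-03 mm/s.
R = 1.108e-03 × 3600 = 3.99 mm/hr.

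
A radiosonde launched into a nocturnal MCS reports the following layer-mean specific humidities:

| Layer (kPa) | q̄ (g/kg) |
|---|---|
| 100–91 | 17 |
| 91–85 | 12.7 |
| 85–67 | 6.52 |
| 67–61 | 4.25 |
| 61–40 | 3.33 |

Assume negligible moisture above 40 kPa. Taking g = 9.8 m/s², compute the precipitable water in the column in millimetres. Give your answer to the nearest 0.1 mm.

Precipitable water is the column-integrated vapour mass per unit area: PW = (1/g) Σ q̄ Δp, with q in kg/kg and Δp in Pa (1 kg/m² of water = 1 mm).
Layer 100–91 kPa: Δp = 90 hPa = 9000 Pa, q̄ = 0.017 kg/kg → 0.017 × 9000 / 9.8 = 15.61 mm
Layer 91–85 kPa: Δp = 60 hPa = 6000 Pa, q̄ = 0.0127 kg/kg → 0.0127 × 6000 / 9.8 = 7.78 mm
Layer 85–67 kPa: Δp = 180 hPa = 18000 Pa, q̄ = 0.00652 kg/kg → 0.00652 × 18000 / 9.8 = 11.98 mm
Layer 67–61 kPa: Δp = 60 hPa = 6000 Pa, q̄ = 0.00425 kg/kg → 0.00425 × 6000 / 9.8 = 2.60 mm
Layer 61–40 kPa: Δp = 210 hPa = 21000 Pa, q̄ = 0.00333 kg/kg → 0.00333 × 21000 / 9.8 = 7.14 mm
PW = 15.61 + 7.78 + 11.98 + 2.60 + 7.14 = 45.11 ≈ 45.1 mm.

PW ≈ 45.1 mm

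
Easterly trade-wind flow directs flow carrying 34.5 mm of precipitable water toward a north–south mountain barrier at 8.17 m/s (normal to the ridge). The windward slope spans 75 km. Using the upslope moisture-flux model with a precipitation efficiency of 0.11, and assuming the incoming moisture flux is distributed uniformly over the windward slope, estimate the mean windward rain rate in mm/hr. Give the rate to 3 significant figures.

R ≈ 1.49 mm/hr

Incoming column moisture flux per unit ridge length: F = V × PW = 8.17 × 34.5 = 281.865 mm·m/s.
Spread over the 75 km slope with efficiency ε = 0.11: R = ε·F/W = 0.11 × 281.865 / 75000 m = 4.134e-04 mm/s.
R = 4.134e-04 × 3600 = 1.49 mm/hr.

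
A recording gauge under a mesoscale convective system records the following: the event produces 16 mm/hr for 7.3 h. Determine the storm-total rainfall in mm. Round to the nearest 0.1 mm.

Total = Σ Rᵢ Δtᵢ = 16 × 7.3
      = 116.8 = 116.8 mm.

total ≈ 116.8 mm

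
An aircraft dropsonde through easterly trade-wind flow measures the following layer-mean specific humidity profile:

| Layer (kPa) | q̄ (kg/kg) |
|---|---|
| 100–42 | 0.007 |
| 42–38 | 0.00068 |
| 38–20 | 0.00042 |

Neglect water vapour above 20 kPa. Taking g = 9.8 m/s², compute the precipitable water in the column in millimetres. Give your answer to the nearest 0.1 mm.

PW ≈ 42.5 mm

Precipitable water is the column-integrated vapour mass per unit area: PW = (1/g) Σ q̄ Δp, with q in kg/kg and Δp in Pa (1 kg/m² of water = 1 mm).
Layer 100–42 kPa: Δp = 580 hPa = 58000 Pa, q̄ = 0.007 kg/kg → 0.007 × 58000 / 9.8 = 41.43 mm
Layer 42–38 kPa: Δp = 40 hPa = 4000 Pa, q̄ = 0.00068 kg/kg → 0.00068 × 4000 / 9.8 = 0.28 mm
Layer 38–20 kPa: Δp = 180 hPa = 18000 Pa, q̄ = 0.00042 kg/kg → 0.00042 × 18000 / 9.8 = 0.77 mm
PW = 41.43 + 0.28 + 0.77 = 42.48 ≈ 42.5 mm.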